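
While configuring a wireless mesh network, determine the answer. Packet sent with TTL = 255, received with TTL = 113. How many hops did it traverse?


Given: initial TTL = 255, received TTL = 113
Hops = initial TTL - received TTL
Hops = 255 - 113 = 142

142


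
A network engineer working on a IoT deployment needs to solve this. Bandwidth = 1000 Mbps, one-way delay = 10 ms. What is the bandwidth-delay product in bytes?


Given: bandwidth = 1000 Mbps, delay = 10 ms
BDP in bits = 1000 * 10^6 * 10 / 1000
BDP in bits = 10000000
BDP in bytes = 10000000 / 8 = 1250000

1250000


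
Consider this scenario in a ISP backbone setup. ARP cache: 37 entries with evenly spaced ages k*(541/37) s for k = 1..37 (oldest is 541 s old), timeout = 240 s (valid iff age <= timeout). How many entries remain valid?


Ages are k * 541/37 s for k = 1..37 (spacing = 14.6216 s).
Entry k is valid iff k * 541/37 <= 240 iff k <= 37 * 240 / 541 = 16.4140
n_valid = floor(16.4140) = 16
(n_stale = 37 - 16 = 21)

16


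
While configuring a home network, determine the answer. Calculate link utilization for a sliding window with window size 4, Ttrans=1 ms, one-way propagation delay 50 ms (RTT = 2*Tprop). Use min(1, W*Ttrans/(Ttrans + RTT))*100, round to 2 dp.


Given: W = 4, Ttrans = 1 ms, RTT = 100 ms (= 2 * Tprop, Tprop = 50 ms)
Cycle time = Ttrans + RTT = 1 + 100 = 101 ms (first packet sent until its ACK returns)
W * Ttrans = 4 * 1 = 4 ms of sending per cycle
W * Ttrans / (Ttrans + RTT) = 4 / 101 = 0.039604
U = min(1, 0.039604) = 0.039604
U% = 3.96%

3.96


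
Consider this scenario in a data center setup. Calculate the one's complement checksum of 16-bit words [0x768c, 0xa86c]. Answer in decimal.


Given words: [0x768c, 0xa86c]
Step 1: Sum all words
Raw sum = 30348 + 43116 = 73464
Step 2: Fold carry: (7928 + 1) = 7929
One's complement = ~7929 & 0xFFFF = 57606

57606


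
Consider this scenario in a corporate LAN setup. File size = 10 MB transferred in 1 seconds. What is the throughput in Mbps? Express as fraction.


Given: file = 10 MB, time = 1 s
File in Mb = 10 * 8 = 80 Mb
Throughput = 80 / 1 Mbps
Throughput = 80 Mbps

80


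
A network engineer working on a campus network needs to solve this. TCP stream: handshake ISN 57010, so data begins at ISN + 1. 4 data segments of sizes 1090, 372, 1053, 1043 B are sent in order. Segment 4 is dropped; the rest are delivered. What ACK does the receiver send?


SYN uses sequence number 57010; first data byte = ISN + 1 = 57011.
Segment 1: SEQ = 57011, len = 1090 B, covers [57011, 58100]
Segment 2: SEQ = 58101, len = 372 B, covers [58101, 58472]
Segment 3: SEQ = 58473, len = 1053 B, covers [58473, 59525]
Segment 4: SEQ = 59526, len = 1043 B, covers [59526, 60568] [LOST]
In-order data received: bytes [57011, 59525] (segments 1..3).
Segment 4 missing -> gap begins at byte 59526.
Cumulative ACK = next expected in-order byte = 57011 + 1090 + 372 + 1053 = 59526

59526


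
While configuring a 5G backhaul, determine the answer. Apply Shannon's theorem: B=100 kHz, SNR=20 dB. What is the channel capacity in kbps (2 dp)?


Given: B = 100 kHz, SNR = 20 dB
SNR linear = 10^(20/10) = 100
1 + SNR = 101
log2(101) = 6.6582114828
C = 100 * 1000 * 6.6582114828 = 665821.1483 bps
C = 665.821148 kbps -> 665.82 kbps (2 dp)

665.82


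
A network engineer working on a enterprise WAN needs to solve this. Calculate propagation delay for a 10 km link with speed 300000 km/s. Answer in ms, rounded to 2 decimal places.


Given: distance = 10 km, speed = 300000 km/s
Delay = distance / speed = 10 / 300000 seconds
Delay in ms = 10 * 1000 / 300000
Delay = 0.0333 ms
Rounded to 2 dp = 0.03 ms

0.03


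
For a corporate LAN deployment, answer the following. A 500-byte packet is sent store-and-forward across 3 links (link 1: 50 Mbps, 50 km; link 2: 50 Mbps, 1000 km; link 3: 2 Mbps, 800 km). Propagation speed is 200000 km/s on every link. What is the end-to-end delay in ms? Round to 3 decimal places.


Packet = 500 bytes = 4000 bits. Store-and-forward: sum (t_trans + t_prop) per link.
Link 1: t_trans = 4000/(50*10^6) s = 0.0800 ms; t_prop = 50/200000 s = 0.2500 ms; subtotal = 0.3300 ms
Link 2: t_trans = 4000/(50*10^6) s = 0.0800 ms; t_prop = 1000/200000 s = 5.0000 ms; subtotal = 5.0800 ms
Link 3: t_trans = 4000/(2*10^6) s = 2.0000 ms; t_prop = 800/200000 s = 4.0000 ms; subtotal = 6.0000 ms
End-to-end = 0.3300 + 5.0800 + 6.0000 = 11.4100 ms -> 11.410 ms (3 dp)

11.410


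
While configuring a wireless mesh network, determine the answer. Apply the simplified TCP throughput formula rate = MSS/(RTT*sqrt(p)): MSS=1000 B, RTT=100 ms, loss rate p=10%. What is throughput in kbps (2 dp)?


Given: MSS = 1000 bytes, RTT = 100 ms, loss = 10%
RTT in seconds = 100 / 1000 = 0.1
Loss rate = 10% = 0.1
sqrt(loss) = sqrt(0.1) = 0.316227766017
Throughput (bytes/s) = 1000 / (0.1 * 0.316227766017) = 31622.7766
Throughput (kbps) = 31622.7766 * 8 / 1000 = 252.982213 -> 252.98 kbps (2 dp)

252.98


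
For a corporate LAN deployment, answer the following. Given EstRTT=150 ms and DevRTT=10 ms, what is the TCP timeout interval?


Given: EstRTT = 150 ms, DevRTT = 10 ms
Timeout = EstRTT + 4 * DevRTT
4 * DevRTT = 4 * 10 = 40
Timeout = 150 + 40 = 190 ms

190


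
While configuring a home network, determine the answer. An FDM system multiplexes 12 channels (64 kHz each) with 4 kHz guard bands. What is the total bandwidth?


Given: 12 channels, 64 kHz each, guard = 4 kHz
Channel bandwidth = 12 * 64 = 768 kHz
Guard bands = 11 gaps * 4 kHz = 44 kHz
Total = 768 + 44 = 812 kHz

812


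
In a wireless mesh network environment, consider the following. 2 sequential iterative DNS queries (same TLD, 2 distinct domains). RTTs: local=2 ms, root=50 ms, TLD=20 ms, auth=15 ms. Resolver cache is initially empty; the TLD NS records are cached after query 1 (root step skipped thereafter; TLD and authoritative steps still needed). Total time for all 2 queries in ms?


Lookup 1 (cold cache): local + root + TLD + auth = 2 + 50 + 20 + 15 = 87 ms
Lookups 2..2 (TLD NS cached -> skip root; new domain -> still ask TLD and auth): local + TLD + auth = 2 + 20 + 15 = 37 ms each
Remaining 1 lookups: 1 * 37 = 37 ms
Total = 87 + 37 = 124 ms

124


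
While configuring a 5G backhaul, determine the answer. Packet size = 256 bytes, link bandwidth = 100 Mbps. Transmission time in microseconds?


Given: packet = 256 bytes, bandwidth = 100 Mbps
Packet in bits = 256 * 8 = 2048 bits
Bandwidth = 100 * 10^6 = 100000000 bps
Time = 2048 / 100000000 seconds
Time in us = 2048 * 10^6 / 100000000 = 20.48

20.48


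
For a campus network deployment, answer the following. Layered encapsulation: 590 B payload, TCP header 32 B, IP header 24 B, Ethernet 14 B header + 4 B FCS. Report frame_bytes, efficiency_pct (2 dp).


TCP segment = 590 + 32 = 622 B
IP packet = 622 + 24 = 646 B
Ethernet frame = 646 + 14 + 4 = 664 B
Efficiency = app / frame = 590 / 664 = 0.888554 = 88.8554% -> 88.86% (2 dp)

664, 88.86


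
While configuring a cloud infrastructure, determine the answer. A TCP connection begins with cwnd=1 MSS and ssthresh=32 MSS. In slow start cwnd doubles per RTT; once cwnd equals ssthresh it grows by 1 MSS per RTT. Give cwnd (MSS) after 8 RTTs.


RTT 0: cwnd = 1 MSS (initial)
RTT 1: cwnd = 2 MSS (slow start, doubled)
RTT 2: cwnd = 4 MSS (slow start, doubled)
RTT 3: cwnd = 8 MSS (slow start, doubled)
RTT 4: cwnd = 16 MSS (slow start, doubled)
RTT 5: cwnd = 32 MSS (slow start, doubled)
RTT 6: cwnd = 33 MSS (congestion avoidance, +1)
RTT 7: cwnd = 34 MSS (congestion avoidance, +1)
RTT 8: cwnd = 35 MSS (congestion avoidance, +1)

35


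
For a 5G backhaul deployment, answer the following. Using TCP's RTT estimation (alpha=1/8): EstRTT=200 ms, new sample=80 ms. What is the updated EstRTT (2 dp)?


Given: EstRTT = 200 ms, SampleRTT = 80 ms, alpha = 1/8
New EstRTT = (1 - alpha) * EstRTT + alpha * SampleRTT
(7/8) * 200 = 175
(1/8) * 80 = 10
New EstRTT = 175 + 10 = 185 ms -> 185.00 ms (2 dp)

185.00


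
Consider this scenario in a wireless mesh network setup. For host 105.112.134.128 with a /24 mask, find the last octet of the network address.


Given: IP = 105.112.134.128, prefix = /24
Subnet mask = 255.255.255.0
Last octet of IP: 128
Last octet of mask: 0
Network last octet = 128 AND 0 = 0

0


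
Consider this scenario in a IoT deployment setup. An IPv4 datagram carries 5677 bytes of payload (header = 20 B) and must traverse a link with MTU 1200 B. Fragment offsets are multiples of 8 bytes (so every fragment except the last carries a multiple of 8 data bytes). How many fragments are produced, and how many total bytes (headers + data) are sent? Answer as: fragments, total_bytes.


Max data per non-final fragment = floor((MTU - header)/8)*8 = floor((1200 - 20)/8)*8 = floor(1180/8)*8 = 1176 B
Final fragment needs no 8-byte alignment: it can carry up to MTU - header = 1180 B
Non-final fragments needed = ceil((payload - 1180) / 1176) = ceil(4497/1176) = ceil(3.8240) = 4
Number of fragments = 4 + 1 = 5
Fragment sizes (data): 4 * 1176 B + 973 B (last, 973 <= 1180 OK)
Total bytes sent = payload + n_frags * header = 5677 + 5*20 = 5677 + 100 = 5777 B

5, 5777


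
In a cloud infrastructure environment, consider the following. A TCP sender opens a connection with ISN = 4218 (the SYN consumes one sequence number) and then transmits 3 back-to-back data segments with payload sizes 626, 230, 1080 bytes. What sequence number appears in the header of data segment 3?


The SYN occupies sequence number ISN = 4218, so the first data byte is ISN + 1 = 4219.
SEQ of data segment i = (ISN + 1) + sum of payload sizes of segments 1..i-1.
Segment 1: SEQ = 4219, payload = 626 bytes
Segment 2: SEQ = 4845, payload = 230 bytes
Segment 3: SEQ = 5075, payload = 1080 bytes
SEQ of segment 3 = 4219 + 626 + 230 = 5075

5075


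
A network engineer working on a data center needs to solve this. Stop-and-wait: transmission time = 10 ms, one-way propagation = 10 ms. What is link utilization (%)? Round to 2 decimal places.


Given: Ttrans = 10 ms, Tprop = 10 ms
RTT = 2 * Tprop = 2 * 10 = 20 ms
U = Ttrans / (Ttrans + RTT)
U = 10 / (10 + 20)
U = 10 / 30 = 0.333333
U% = 33.33%

33.33


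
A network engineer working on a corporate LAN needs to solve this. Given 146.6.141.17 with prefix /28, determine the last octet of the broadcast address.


Given: IP = 146.6.141.17, prefix = /28
Host bits = 32 - 28 = 4
Network last octet = 17 AND mask = 16
Host part size = 2^4 - 1 = 15
Broadcast last octet = 16 OR 15 = 31

31


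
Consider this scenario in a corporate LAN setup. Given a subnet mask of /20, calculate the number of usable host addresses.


Given: subnet mask /20
Host bits = 32 - 20 = 12
Total addresses = 2^12 = 4096
Usable hosts = 4096 - 2 (network + broadcast) = 4094

4094


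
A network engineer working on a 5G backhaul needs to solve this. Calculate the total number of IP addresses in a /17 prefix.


Given: CIDR prefix /17
Host bits = 32 - 17 = 15
Total addresses = 2^15 = 32768

32768


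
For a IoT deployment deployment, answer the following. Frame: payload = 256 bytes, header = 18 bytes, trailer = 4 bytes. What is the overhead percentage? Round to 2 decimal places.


Given: payload = 256 B, header = 18 B, trailer = 4 B
Overhead bytes = header + trailer = 18 + 4 = 22
Total frame = payload + overhead = 256 + 22 = 278
Overhead % = 22 / 278 * 100 = 7.9137% -> 7.91% (2 dp)

7.91


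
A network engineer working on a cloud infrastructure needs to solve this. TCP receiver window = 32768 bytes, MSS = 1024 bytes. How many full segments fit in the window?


Given: RWND = 32768 bytes, MSS = 1024 bytes
Full segments = floor(RWND / MSS)
Full segments = floor(32768 / 1024)
Full segments = floor(32.0) = 32

32


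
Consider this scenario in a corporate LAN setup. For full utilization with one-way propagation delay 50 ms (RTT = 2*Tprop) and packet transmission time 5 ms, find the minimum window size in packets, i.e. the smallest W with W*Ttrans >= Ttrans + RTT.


Given: Ttrans = 5 ms, RTT = 100 ms (= 2 * Tprop, Tprop = 50 ms)
Time until first ACK returns = Ttrans + RTT = 5 + 100 = 105 ms
Need W * Ttrans >= Ttrans + RTT  ->  W >= (Ttrans + RTT) / Ttrans
(Ttrans + RTT) / Ttrans = 105 / 5 = 21
W_min = ceil(21) = 21

21


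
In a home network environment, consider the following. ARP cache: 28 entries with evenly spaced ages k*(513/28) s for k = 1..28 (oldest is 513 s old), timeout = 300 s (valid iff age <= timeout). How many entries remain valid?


Ages are k * 513/28 s for k = 1..28 (spacing = 18.3214 s).
Entry k is valid iff k * 513/28 <= 300 iff k <= 28 * 300 / 513 = 16.3743
n_valid = floor(16.3743) = 16
(n_stale = 28 - 16 = 12)

16


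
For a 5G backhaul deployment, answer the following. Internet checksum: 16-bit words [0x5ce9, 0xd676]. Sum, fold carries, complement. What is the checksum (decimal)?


Given words: [0x5ce9, 0xd676]
Step 1: Sum all words
Raw sum = 23785 + 54902 = 78687
Step 2: Fold carry: (13151 + 1) = 13152
One's complement = ~13152 & 0xFFFF = 52383

52383


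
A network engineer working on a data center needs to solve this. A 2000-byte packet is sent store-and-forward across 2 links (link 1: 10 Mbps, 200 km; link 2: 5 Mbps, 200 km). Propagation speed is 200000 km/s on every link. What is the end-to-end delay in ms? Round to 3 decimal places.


Packet = 2000 bytes = 16000 bits. Store-and-forward: sum (t_trans + t_prop) per link.
Link 1: t_trans = 16000/(10*10^6) s = 1.6000 ms; t_prop = 200/200000 s = 1.0000 ms; subtotal = 2.6000 ms
Link 2: t_trans = 16000/(5*10^6) s = 3.2000 ms; t_prop = 200/200000 s = 1.0000 ms; subtotal = 4.2000 ms
End-to-end = 2.6000 + 4.2000 = 6.8000 ms -> 6.800 ms (3 dp)

6.800


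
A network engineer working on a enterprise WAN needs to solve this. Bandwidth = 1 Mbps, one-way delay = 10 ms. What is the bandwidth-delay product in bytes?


Given: bandwidth = 1 Mbps, delay = 10 ms
BDP in bits = 1 * 10^6 * 10 / 1000
BDP in bits = 10000
BDP in bytes = 10000 / 8 = 1250

1250


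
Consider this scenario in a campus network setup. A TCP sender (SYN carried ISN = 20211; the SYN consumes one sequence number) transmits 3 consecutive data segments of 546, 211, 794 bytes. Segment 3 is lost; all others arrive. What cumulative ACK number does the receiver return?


SYN uses sequence number 20211; first data byte = ISN + 1 = 20212.
Segment 1: SEQ = 20212, len = 546 B, covers [20212, 20757]
Segment 2: SEQ = 20758, len = 211 B, covers [20758, 20968]
Segment 3: SEQ = 20969, len = 794 B, covers [20969, 21762] [LOST]
In-order data received: bytes [20212, 20968] (segments 1..2).
Segment 3 missing -> gap begins at byte 20969.
Cumulative ACK = next expected in-order byte = 20212 + 546 + 211 = 20969

20969


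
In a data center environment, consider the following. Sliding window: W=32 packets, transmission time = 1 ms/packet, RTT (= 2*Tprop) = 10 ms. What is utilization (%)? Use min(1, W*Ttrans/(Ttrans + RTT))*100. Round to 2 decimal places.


Given: W = 32, Ttrans = 1 ms, RTT = 10 ms (= 2 * Tprop, Tprop = 5 ms)
Cycle time = Ttrans + RTT = 1 + 10 = 11 ms (first packet sent until its ACK returns)
W * Ttrans = 32 * 1 = 32 ms of sending per cycle
W * Ttrans / (Ttrans + RTT) = 32 / 11 = 2.909091
U = min(1, 2.909091) = 1.000000
U% = 100.00%

100.00


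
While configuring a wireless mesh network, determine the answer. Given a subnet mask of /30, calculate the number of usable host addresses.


Given: subnet mask /30
Host bits = 32 - 30 = 2
Total addresses = 2^2 = 4
Usable hosts = 4 - 2 (network + broadcast) = 2

2


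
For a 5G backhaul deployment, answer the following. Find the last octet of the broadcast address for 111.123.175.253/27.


Given: IP = 111.123.175.253, prefix = /27
Host bits = 32 - 27 = 5
Network last octet = 253 AND mask = 224
Host part size = 2^5 - 1 = 31
Broadcast last octet = 224 OR 31 = 255

255


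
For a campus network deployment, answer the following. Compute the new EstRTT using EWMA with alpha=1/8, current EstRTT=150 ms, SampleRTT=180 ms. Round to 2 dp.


Given: EstRTT = 150 ms, SampleRTT = 180 ms, alpha = 1/8
New EstRTT = (1 - alpha) * EstRTT + alpha * SampleRTT
(7/8) * 150 = 131.25
(1/8) * 180 = 22.5
New EstRTT = 131.25 + 22.5 = 153.75 ms -> 153.75 ms (2 dp)

153.75


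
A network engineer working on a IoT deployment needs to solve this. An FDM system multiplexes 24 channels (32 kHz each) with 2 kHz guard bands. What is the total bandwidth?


Given: 24 channels, 32 kHz each, guard = 2 kHz
Channel bandwidth = 24 * 32 = 768 kHz
Guard bands = 23 gaps * 2 kHz = 46 kHz
Total = 768 + 46 = 814 kHz

814


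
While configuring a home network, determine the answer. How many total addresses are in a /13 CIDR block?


Given: CIDR prefix /13
Host bits = 32 - 13 = 19
Total addresses = 2^19 = 524288

524288


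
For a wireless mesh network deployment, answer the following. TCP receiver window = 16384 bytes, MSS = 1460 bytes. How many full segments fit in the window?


Given: RWND = 16384 bytes, MSS = 1460 bytes
Full segments = floor(RWND / MSS)
Full segments = floor(16384 / 1460)
Full segments = floor(11.2219) = 11

11


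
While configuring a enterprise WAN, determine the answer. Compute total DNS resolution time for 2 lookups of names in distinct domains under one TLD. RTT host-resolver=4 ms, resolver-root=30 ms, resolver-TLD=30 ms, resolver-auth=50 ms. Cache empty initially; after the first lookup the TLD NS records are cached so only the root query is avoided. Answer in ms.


Lookup 1 (cold cache): local + root + TLD + auth = 4 + 30 + 30 + 50 = 114 ms
Lookups 2..2 (TLD NS cached -> skip root; new domain -> still ask TLD and auth): local + TLD + auth = 4 + 30 + 50 = 84 ms each
Remaining 1 lookups: 1 * 84 = 84 ms
Total = 114 + 84 = 198 ms

198


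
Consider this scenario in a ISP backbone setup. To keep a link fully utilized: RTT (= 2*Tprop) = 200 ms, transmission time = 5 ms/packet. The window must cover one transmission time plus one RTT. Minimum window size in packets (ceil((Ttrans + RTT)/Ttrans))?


Given: Ttrans = 5 ms, RTT = 200 ms (= 2 * Tprop, Tprop = 100 ms)
Time until first ACK returns = Ttrans + RTT = 5 + 200 = 205 ms
Need W * Ttrans >= Ttrans + RTT  ->  W >= (Ttrans + RTT) / Ttrans
(Ttrans + RTT) / Ttrans = 205 / 5 = 41
W_min = ceil(41) = 41

41


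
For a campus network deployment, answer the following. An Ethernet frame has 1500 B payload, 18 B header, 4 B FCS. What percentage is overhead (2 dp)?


Given: payload = 1500 B, header = 18 B, trailer = 4 B
Overhead bytes = header + trailer = 18 + 4 = 22
Total frame = payload + overhead = 1500 + 22 = 1522
Overhead % = 22 / 1522 * 100 = 1.4455% -> 1.45% (2 dp)

1.45


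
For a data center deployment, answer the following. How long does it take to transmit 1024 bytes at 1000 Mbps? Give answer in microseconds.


Given: packet = 1024 bytes, bandwidth = 1000 Mbps
Packet in bits = 1024 * 8 = 8192 bits
Bandwidth = 1000 * 10^6 = 1000000000 bps
Time = 8192 / 1000000000 seconds
Time in us = 8192 * 10^6 / 1000000000 = 8.192

8.192


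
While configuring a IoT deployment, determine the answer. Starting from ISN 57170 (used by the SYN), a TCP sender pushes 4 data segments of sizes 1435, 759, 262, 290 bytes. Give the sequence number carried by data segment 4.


The SYN occupies sequence number ISN = 57170, so the first data byte is ISN + 1 = 57171.
SEQ of data segment i = (ISN + 1) + sum of payload sizes of segments 1..i-1.
Segment 1: SEQ = 57171, payload = 1435 bytes
Segment 2: SEQ = 58606, payload = 759 bytes
Segment 3: SEQ = 59365, payload = 262 bytes
Segment 4: SEQ = 59627, payload = 290 bytes
SEQ of segment 4 = 57171 + 1435 + 759 + 262 = 59627

59627


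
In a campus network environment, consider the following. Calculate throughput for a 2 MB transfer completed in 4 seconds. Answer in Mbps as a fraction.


Given: file = 2 MB, time = 4 s
File in Mb = 2 * 8 = 16 Mb
Throughput = 16 / 4 Mbps
Throughput = 4 Mbps

4


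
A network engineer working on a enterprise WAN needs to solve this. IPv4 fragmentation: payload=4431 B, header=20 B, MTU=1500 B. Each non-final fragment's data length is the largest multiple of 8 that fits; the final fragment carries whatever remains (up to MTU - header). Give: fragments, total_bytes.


Max data per non-final fragment = floor((MTU - header)/8)*8 = floor((1500 - 20)/8)*8 = floor(1480/8)*8 = 1480 B
Final fragment needs no 8-byte alignment: it can carry up to MTU - header = 1480 B
Non-final fragments needed = ceil((payload - 1480) / 1480) = ceil(2951/1480) = ceil(1.9939) = 2
Number of fragments = 2 + 1 = 3
Fragment sizes (data): 2 * 1480 B + 1471 B (last, 1471 <= 1480 OK)
Total bytes sent = payload + n_frags * header = 4431 + 3*20 = 4431 + 60 = 4491 B

3, 4491


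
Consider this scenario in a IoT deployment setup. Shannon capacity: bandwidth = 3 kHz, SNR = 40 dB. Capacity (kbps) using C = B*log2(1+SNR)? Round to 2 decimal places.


Given: B = 3 kHz, SNR = 40 dB
SNR linear = 10^(40/10) = 10000
1 + SNR = 10001
log2(10001) = 13.2878566418
C = 3 * 1000 * 13.2878566418 = 39863.5699 bps
C = 39.863570 kbps -> 39.86 kbps (2 dp)

39.86


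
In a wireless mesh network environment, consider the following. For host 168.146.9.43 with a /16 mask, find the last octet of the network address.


Given: IP = 168.146.9.43, prefix = /16
Subnet mask = 255.255.0.0
Last octet of IP: 43
Last octet of mask: 0
Network last octet = 43 AND 0 = 0

0


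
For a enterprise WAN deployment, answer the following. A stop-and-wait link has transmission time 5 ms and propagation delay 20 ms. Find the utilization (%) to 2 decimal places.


Given: Ttrans = 5 ms, Tprop = 20 ms
RTT = 2 * Tprop = 2 * 20 = 40 ms
U = Ttrans / (Ttrans + RTT)
U = 5 / (5 + 40)
U = 5 / 45 = 0.111111
U% = 11.11%

11.11


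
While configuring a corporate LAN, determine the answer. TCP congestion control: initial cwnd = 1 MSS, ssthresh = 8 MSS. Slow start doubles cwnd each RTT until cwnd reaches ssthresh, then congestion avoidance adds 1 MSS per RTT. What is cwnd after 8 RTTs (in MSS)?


RTT 0: cwnd = 1 MSS (initial)
RTT 1: cwnd = 2 MSS (slow start, doubled)
RTT 2: cwnd = 4 MSS (slow start, doubled)
RTT 3: cwnd = 8 MSS (slow start, doubled)
RTT 4: cwnd = 9 MSS (congestion avoidance, +1)
RTT 5: cwnd = 10 MSS (congestion avoidance, +1)
RTT 6: cwnd = 11 MSS (congestion avoidance, +1)
RTT 7: cwnd = 12 MSS (congestion avoidance, +1)
RTT 8: cwnd = 13 MSS (congestion avoidance, +1)

13


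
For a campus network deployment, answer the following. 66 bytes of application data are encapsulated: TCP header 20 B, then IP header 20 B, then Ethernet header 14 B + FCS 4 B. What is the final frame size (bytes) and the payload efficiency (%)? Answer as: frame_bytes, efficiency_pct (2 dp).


TCP segment = 66 + 20 = 86 B
IP packet = 86 + 20 = 106 B
Ethernet frame = 106 + 14 + 4 = 124 B
Efficiency = app / frame = 66 / 124 = 0.532258 = 53.2258% -> 53.23% (2 dp)

124, 53.23


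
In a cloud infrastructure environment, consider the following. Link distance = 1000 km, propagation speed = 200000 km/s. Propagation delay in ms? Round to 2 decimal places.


Given: distance = 1000 km, speed = 200000 km/s
Delay = distance / speed = 1000 / 200000 seconds
Delay in ms = 1000 * 1000 / 200000
Delay = 5.0000 ms
Rounded to 2 dp = 5.00 ms

5.00


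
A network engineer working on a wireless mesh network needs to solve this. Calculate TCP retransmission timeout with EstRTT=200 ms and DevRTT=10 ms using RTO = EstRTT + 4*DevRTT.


Given: EstRTT = 200 ms, DevRTT = 10 ms
Timeout = EstRTT + 4 * DevRTT
4 * DevRTT = 4 * 10 = 40
Timeout = 200 + 40 = 240 ms

240


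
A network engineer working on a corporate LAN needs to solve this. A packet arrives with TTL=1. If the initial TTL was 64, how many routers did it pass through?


Given: initial TTL = 64, received TTL = 1
Hops = initial TTL - received TTL
Hops = 64 - 1 = 63

63


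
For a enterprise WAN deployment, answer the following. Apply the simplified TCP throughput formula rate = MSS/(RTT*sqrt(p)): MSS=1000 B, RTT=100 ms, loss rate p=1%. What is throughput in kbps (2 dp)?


Given: MSS = 1000 bytes, RTT = 100 ms, loss = 1%
RTT in seconds = 100 / 1000 = 0.1
Loss rate = 1% = 0.01
sqrt(loss) = sqrt(0.01) = 0.1
Throughput (bytes/s) = 1000 / (0.1 * 0.1) = 100000.0000
Throughput (kbps) = 100000.0000 * 8 / 1000 = 800.000000 -> 800.00 kbps (2 dp)

800.00


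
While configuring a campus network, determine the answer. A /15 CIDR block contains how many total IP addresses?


Given: CIDR prefix /15
Host bits = 32 - 15 = 17
Total addresses = 2^17 = 131072

131072


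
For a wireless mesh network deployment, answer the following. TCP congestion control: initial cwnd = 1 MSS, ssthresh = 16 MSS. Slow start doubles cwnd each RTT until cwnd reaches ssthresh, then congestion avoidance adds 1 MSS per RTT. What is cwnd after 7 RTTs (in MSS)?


RTT 0: cwnd = 1 MSS (initial)
RTT 1: cwnd = 2 MSS (slow start, doubled)
RTT 2: cwnd = 4 MSS (slow start, doubled)
RTT 3: cwnd = 8 MSS (slow start, doubled)
RTT 4: cwnd = 16 MSS (slow start, doubled)
RTT 5: cwnd = 17 MSS (congestion avoidance, +1)
RTT 6: cwnd = 18 MSS (congestion avoidance, +1)
RTT 7: cwnd = 19 MSS (congestion avoidance, +1)

19


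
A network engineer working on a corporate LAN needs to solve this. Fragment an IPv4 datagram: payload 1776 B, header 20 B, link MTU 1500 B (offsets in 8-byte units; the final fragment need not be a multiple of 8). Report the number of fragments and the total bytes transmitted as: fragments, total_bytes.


Max data per non-final fragment = floor((MTU - header)/8)*8 = floor((1500 - 20)/8)*8 = floor(1480/8)*8 = 1480 B
Final fragment needs no 8-byte alignment: it can carry up to MTU - header = 1480 B
Non-final fragments needed = ceil((payload - 1480) / 1480) = ceil(296/1480) = ceil(0.2000) = 1
Number of fragments = 1 + 1 = 2
Fragment sizes (data): 1 * 1480 B + 296 B (last, 296 <= 1480 OK)
Total bytes sent = payload + n_frags * header = 1776 + 2*20 = 1776 + 40 = 1816 B

2, 1816


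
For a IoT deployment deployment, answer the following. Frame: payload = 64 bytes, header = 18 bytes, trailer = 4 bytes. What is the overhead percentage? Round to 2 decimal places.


Given: payload = 64 B, header = 18 B, trailer = 4 B
Overhead bytes = header + trailer = 18 + 4 = 22
Total frame = payload + overhead = 64 + 22 = 86
Overhead % = 22 / 86 * 100 = 25.5814% -> 25.58% (2 dp)

25.58


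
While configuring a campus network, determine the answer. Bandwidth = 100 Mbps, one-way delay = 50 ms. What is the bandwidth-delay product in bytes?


Given: bandwidth = 100 Mbps, delay = 50 ms
BDP in bits = 100 * 10^6 * 50 / 1000
BDP in bits = 5000000
BDP in bytes = 5000000 / 8 = 625000

625000


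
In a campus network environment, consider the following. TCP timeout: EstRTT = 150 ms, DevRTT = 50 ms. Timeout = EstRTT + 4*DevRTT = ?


Given: EstRTT = 150 ms, DevRTT = 50 ms
Timeout = EstRTT + 4 * DevRTT
4 * DevRTT = 4 * 50 = 200
Timeout = 150 + 200 = 350 ms

350


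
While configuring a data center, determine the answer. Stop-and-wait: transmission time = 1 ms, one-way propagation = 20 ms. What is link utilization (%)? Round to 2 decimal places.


Given: Ttrans = 1 ms, Tprop = 20 ms
RTT = 2 * Tprop = 2 * 20 = 40 ms
U = Ttrans / (Ttrans + RTT)
U = 1 / (1 + 40)
U = 1 / 41 = 0.02439
U% = 2.44%

2.44


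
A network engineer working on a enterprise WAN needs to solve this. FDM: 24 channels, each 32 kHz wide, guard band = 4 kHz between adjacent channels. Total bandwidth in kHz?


Given: 24 channels, 32 kHz each, guard = 4 kHz
Channel bandwidth = 24 * 32 = 768 kHz
Guard bands = 23 gaps * 4 kHz = 92 kHz
Total = 768 + 92 = 860 kHz

860


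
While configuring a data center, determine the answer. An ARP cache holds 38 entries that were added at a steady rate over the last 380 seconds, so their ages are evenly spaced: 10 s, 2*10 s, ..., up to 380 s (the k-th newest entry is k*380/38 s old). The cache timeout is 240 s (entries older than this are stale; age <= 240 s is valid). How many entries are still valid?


Ages are k * 380/38 s for k = 1..38 (spacing = 10.0000 s).
Entry k is valid iff k * 380/38 <= 240 iff k <= 38 * 240 / 380 = 24.0000
n_valid = floor(24.0000) = 24
(n_stale = 38 - 24 = 14)

24


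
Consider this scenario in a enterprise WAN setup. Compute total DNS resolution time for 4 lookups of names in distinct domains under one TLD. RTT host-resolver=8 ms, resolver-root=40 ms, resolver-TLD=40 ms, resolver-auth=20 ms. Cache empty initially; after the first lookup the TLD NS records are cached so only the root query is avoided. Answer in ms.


Lookup 1 (cold cache): local + root + TLD + auth = 8 + 40 + 40 + 20 = 108 ms
Lookups 2..4 (TLD NS cached -> skip root; new domain -> still ask TLD and auth): local + TLD + auth = 8 + 40 + 20 = 68 ms each
Remaining 3 lookups: 3 * 68 = 204 ms
Total = 108 + 204 = 312 ms

312


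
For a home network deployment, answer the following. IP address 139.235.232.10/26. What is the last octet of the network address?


Given: IP = 139.235.232.10, prefix = /26
Subnet mask = 255.255.255.192
Last octet of IP: 10
Last octet of mask: 192
Network last octet = 10 AND 192 = 0

0


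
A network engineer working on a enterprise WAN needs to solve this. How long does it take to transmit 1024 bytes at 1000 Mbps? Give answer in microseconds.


Given: packet = 1024 bytes, bandwidth = 1000 Mbps
Packet in bits = 1024 * 8 = 8192 bits
Bandwidth = 1000 * 10^6 = 1000000000 bps
Time = 8192 / 1000000000 seconds
Time in us = 8192 * 10^6 / 1000000000 = 8.192

8.192


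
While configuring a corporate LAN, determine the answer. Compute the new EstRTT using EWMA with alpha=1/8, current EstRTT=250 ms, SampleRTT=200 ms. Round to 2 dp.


Given: EstRTT = 250 ms, SampleRTT = 200 ms, alpha = 1/8
New EstRTT = (1 - alpha) * EstRTT + alpha * SampleRTT
(7/8) * 250 = 218.75
(1/8) * 200 = 25
New EstRTT = 218.75 + 25 = 243.75 ms -> 243.75 ms (2 dp)

243.75


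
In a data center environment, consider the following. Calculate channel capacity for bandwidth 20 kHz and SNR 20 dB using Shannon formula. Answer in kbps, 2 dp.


Given: B = 20 kHz, SNR = 20 dB
SNR linear = 10^(20/10) = 100
1 + SNR = 101
log2(101) = 6.6582114828
C = 20 * 1000 * 6.6582114828 = 133164.2297 bps
C = 133.164230 kbps -> 133.16 kbps (2 dp)

133.16


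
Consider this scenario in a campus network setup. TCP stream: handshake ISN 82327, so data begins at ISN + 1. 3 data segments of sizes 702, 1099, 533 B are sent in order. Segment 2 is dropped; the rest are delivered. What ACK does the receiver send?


SYN uses sequence number 82327; first data byte = ISN + 1 = 82328.
Segment 1: SEQ = 82328, len = 702 B, covers [82328, 83029]
Segment 2: SEQ = 83030, len = 1099 B, covers [83030, 84128] [LOST]
Segment 3: SEQ = 84129, len = 533 B, covers [84129, 84661]
In-order data received: bytes [82328, 83029] (segments 1..1).
Segment 2 missing -> gap begins at byte 83030; later segments buffered out of order.
Cumulative ACK = next expected in-order byte = 82328 + 702 = 83030

83030


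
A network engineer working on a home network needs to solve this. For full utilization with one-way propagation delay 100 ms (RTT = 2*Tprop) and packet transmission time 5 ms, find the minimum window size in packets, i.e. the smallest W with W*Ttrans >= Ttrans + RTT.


Given: Ttrans = 5 ms, RTT = 200 ms (= 2 * Tprop, Tprop = 100 ms)
Time until first ACK returns = Ttrans + RTT = 5 + 200 = 205 ms
Need W * Ttrans >= Ttrans + RTT  ->  W >= (Ttrans + RTT) / Ttrans
(Ttrans + RTT) / Ttrans = 205 / 5 = 41
W_min = ceil(41) = 41

41


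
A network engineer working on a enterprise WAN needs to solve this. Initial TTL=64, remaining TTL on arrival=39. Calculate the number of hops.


Given: initial TTL = 64, received TTL = 39
Hops = initial TTL - received TTL
Hops = 64 - 39 = 25

25


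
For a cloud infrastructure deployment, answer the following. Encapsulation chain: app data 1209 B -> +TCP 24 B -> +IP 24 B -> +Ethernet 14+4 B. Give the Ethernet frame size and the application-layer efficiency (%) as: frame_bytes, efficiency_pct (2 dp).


TCP segment = 1209 + 24 = 1233 B
IP packet = 1233 + 24 = 1257 B
Ethernet frame = 1257 + 14 + 4 = 1275 B
Efficiency = app / frame = 1209 / 1275 = 0.948235 = 94.8235% -> 94.82% (2 dp)

1275, 94.82


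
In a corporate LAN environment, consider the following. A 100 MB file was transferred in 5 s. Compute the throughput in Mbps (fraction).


Given: file = 100 MB, time = 5 s
File in Mb = 100 * 8 = 800 Mb
Throughput = 800 / 5 Mbps
Throughput = 160 Mbps

160


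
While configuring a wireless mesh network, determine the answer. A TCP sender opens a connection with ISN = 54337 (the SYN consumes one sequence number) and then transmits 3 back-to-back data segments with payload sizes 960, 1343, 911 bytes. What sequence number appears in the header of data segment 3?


The SYN occupies sequence number ISN = 54337, so the first data byte is ISN + 1 = 54338.
SEQ of data segment i = (ISN + 1) + sum of payload sizes of segments 1..i-1.
Segment 1: SEQ = 54338, payload = 960 bytes
Segment 2: SEQ = 55298, payload = 1343 bytes
Segment 3: SEQ = 56641, payload = 911 bytes
SEQ of segment 3 = 54338 + 960 + 1343 = 56641

56641


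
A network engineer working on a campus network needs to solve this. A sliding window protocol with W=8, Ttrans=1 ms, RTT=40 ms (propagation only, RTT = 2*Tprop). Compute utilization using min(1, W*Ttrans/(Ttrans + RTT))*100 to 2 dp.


Given: W = 8, Ttrans = 1 ms, RTT = 40 ms (= 2 * Tprop, Tprop = 20 ms)
Cycle time = Ttrans + RTT = 1 + 40 = 41 ms (first packet sent until its ACK returns)
W * Ttrans = 8 * 1 = 8 ms of sending per cycle
W * Ttrans / (Ttrans + RTT) = 8 / 41 = 0.195122
U = min(1, 0.195122) = 0.195122
U% = 19.51%

19.51


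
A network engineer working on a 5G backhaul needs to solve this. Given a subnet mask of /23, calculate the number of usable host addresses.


Given: subnet mask /23
Host bits = 32 - 23 = 9
Total addresses = 2^9 = 512
Usable hosts = 512 - 2 (network + broadcast) = 510

510


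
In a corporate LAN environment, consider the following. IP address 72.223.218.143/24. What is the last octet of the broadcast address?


Given: IP = 72.223.218.143, prefix = /24
Host bits = 32 - 24 = 8
Network last octet = 143 AND mask = 0
Host part size = 2^8 - 1 = 255
Broadcast last octet = 0 OR 255 = 255

255


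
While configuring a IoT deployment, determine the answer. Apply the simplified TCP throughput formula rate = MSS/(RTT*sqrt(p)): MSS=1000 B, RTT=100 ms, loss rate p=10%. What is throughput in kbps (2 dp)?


Given: MSS = 1000 bytes, RTT = 100 ms, loss = 10%
RTT in seconds = 100 / 1000 = 0.1
Loss rate = 10% = 0.1
sqrt(loss) = sqrt(0.1) = 0.316227766017
Throughput (bytes/s) = 1000 / (0.1 * 0.316227766017) = 31622.7766
Throughput (kbps) = 31622.7766 * 8 / 1000 = 252.982213 -> 252.98 kbps (2 dp)

252.98


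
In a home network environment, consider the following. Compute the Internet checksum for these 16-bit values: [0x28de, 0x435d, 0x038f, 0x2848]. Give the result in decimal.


Given words: [0x28de, 0x435d, 0x038f, 0x2848]
Step 1: Sum all words
Raw sum = 10462 + 17245 + 911 + 10312 = 38930
One's complement = ~38930 & 0xFFFF = 26605

26605


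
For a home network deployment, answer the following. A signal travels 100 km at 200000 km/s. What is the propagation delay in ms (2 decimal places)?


Given: distance = 100 km, speed = 200000 km/s
Delay = distance / speed = 100 / 200000 seconds
Delay in ms = 100 * 1000 / 200000
Delay = 0.5000 ms
Rounded to 2 dp = 0.50 ms

0.50


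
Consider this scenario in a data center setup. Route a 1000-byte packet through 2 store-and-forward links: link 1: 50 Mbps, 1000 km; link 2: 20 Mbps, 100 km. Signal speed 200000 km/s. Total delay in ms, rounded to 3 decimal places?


Packet = 1000 bytes = 8000 bits. Store-and-forward: sum (t_trans + t_prop) per link.
Link 1: t_trans = 8000/(50*10^6) s = 0.1600 ms; t_prop = 1000/200000 s = 5.0000 ms; subtotal = 5.1600 ms
Link 2: t_trans = 8000/(20*10^6) s = 0.4000 ms; t_prop = 100/200000 s = 0.5000 ms; subtotal = 0.9000 ms
End-to-end = 5.1600 + 0.9000 = 6.0600 ms -> 6.060 ms (3 dp)

6.060


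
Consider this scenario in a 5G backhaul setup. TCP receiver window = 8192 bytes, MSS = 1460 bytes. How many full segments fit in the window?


Given: RWND = 8192 bytes, MSS = 1460 bytes
Full segments = floor(RWND / MSS)
Full segments = floor(8192 / 1460)
Full segments = floor(5.611) = 5

5


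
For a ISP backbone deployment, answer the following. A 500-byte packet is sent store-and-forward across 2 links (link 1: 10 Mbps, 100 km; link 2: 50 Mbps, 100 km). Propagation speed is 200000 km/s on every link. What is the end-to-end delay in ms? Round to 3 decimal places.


Packet = 500 bytes = 4000 bits. Store-and-forward: sum (t_trans + t_prop) per link.
Link 1: t_trans = 4000/(10*10^6) s = 0.4000 ms; t_prop = 100/200000 s = 0.5000 ms; subtotal = 0.9000 ms
Link 2: t_trans = 4000/(50*10^6) s = 0.0800 ms; t_prop = 100/200000 s = 0.5000 ms; subtotal = 0.5800 ms
End-to-end = 0.9000 + 0.5800 = 1.4800 ms -> 1.480 ms (3 dp)

1.480


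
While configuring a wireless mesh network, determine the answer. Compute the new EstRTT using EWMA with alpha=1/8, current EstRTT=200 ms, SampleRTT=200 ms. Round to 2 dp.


Given: EstRTT = 200 ms, SampleRTT = 200 ms, alpha = 1/8
New EstRTT = (1 - alpha) * EstRTT + alpha * SampleRTT
(7/8) * 200 = 175
(1/8) * 200 = 25
New EstRTT = 175 + 25 = 200 ms -> 200.00 ms (2 dp)

200.00


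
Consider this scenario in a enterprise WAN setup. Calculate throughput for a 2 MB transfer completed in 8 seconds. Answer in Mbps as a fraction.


Given: file = 2 MB, time = 8 s
File in Mb = 2 * 8 = 16 Mb
Throughput = 16 / 8 Mbps
Throughput = 2 Mbps

2


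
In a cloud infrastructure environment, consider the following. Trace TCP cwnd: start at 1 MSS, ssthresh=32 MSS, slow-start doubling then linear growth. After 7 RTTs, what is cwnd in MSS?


RTT 0: cwnd = 1 MSS (initial)
RTT 1: cwnd = 2 MSS (slow start, doubled)
RTT 2: cwnd = 4 MSS (slow start, doubled)
RTT 3: cwnd = 8 MSS (slow start, doubled)
RTT 4: cwnd = 16 MSS (slow start, doubled)
RTT 5: cwnd = 32 MSS (slow start, doubled)
RTT 6: cwnd = 33 MSS (congestion avoidance, +1)
RTT 7: cwnd = 34 MSS (congestion avoidance, +1)

34


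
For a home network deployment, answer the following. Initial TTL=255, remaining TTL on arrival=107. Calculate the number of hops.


Given: initial TTL = 255, received TTL = 107
Hops = initial TTL - received TTL
Hops = 255 - 107 = 148

148


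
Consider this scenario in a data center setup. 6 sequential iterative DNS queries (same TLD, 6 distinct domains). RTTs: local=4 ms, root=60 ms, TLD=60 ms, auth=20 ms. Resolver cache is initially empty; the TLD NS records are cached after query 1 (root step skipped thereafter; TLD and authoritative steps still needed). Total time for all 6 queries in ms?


Lookup 1 (cold cache): local + root + TLD + auth = 4 + 60 + 60 + 20 = 144 ms
Lookups 2..6 (TLD NS cached -> skip root; new domain -> still ask TLD and auth): local + TLD + auth = 4 + 60 + 20 = 84 ms each
Remaining 5 lookups: 5 * 84 = 420 ms
Total = 144 + 420 = 564 ms

564


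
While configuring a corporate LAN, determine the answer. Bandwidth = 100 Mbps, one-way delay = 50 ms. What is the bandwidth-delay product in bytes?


Given: bandwidth = 100 Mbps, delay = 50 ms
BDP in bits = 100 * 10^6 * 50 / 1000
BDP in bits = 5000000
BDP in bytes = 5000000 / 8 = 625000

625000


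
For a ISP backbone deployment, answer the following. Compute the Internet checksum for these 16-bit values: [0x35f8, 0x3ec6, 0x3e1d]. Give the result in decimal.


Given words: [0x35f8, 0x3ec6, 0x3e1d]
Step 1: Sum all words
Raw sum = 13816 + 16070 + 15901 = 45787
One's complement = ~45787 & 0xFFFF = 19748

19748


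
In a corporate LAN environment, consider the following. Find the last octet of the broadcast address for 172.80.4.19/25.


Given: IP = 172.80.4.19, prefix = /25
Host bits = 32 - 25 = 7
Network last octet = 19 AND mask = 0
Host part size = 2^7 - 1 = 127
Broadcast last octet = 0 OR 127 = 127

127
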